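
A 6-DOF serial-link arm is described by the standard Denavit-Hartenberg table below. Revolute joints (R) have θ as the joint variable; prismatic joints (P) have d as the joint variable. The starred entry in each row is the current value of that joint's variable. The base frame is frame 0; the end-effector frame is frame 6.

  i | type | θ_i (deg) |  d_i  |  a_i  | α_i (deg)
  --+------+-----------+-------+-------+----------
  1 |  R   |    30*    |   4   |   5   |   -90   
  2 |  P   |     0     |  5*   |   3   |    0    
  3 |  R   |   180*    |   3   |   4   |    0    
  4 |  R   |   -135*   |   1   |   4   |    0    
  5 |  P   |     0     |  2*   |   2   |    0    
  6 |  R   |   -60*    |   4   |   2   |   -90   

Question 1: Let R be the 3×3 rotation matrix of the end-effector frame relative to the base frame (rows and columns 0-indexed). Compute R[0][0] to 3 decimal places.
End-effector x-axis (col 0 of R) = (0.8365,0.4830,0.2588)
R[0][0] = 0.8365

0.837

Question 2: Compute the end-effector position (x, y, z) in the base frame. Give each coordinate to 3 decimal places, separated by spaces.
1.311 18.078 0.275

after link 1: o_1 = (4.3301, 2.5000, 4.0000)
after link 2: o_2 = (4.4282, 8.3301, 4.0000)
after link 3: o_3 = (-0.5359, 8.9282, 4.0000)
after link 4: o_4 = (1.4136, 11.2084, 1.1716)
after link 5: o_5 = (1.6383, 13.6476, -0.2426)
after link 6: o_6 = (1.3114, 18.0776, 0.2750)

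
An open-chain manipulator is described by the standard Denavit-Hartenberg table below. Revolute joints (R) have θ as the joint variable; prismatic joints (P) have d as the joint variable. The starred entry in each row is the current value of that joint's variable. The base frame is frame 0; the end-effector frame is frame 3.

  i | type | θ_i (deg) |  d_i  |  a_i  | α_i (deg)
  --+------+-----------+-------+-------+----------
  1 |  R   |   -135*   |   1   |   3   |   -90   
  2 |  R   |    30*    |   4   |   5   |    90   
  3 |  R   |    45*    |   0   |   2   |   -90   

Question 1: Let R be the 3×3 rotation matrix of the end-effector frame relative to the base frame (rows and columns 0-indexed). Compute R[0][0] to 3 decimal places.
End-effector x-axis (col 0 of R) = (0.0670,-0.9330,-0.3536)
R[0][0] = 0.0670

0.067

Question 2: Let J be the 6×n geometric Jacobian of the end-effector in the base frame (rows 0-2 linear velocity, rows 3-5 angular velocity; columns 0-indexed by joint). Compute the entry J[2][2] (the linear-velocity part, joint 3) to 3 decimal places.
axis z_2 = (-0.3536,-0.3536,0.8660); lever o_n−o_2 = (0.1340,-1.8660,-0.7071)
cross product → J_v[:, 2] = (1.8660,-0.1340,0.7071)
J_ω[:, 2] = z_2
entry J[2][2] = 0.7071

0.707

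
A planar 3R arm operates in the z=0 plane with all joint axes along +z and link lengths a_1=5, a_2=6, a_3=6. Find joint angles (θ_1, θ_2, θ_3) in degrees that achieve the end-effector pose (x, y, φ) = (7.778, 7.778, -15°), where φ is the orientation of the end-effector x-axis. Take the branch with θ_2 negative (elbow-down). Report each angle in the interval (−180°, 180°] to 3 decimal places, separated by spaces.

111.012 -60.004 -66.008

wrist centre = target − a_3·(cos φ, sin φ) = (1.9824, 9.3309)
cos θ_2 = (90.9960−5²−6²)/(2·5·6) = 0.4999; θ_2 = -60.0044° (elbow-down)
β = atan2(9.3309,1.9824) = 78.0053°; ψ = atan2(-5.1964,7.9996) = -33.0069°
θ_1 = β − ψ = 111.0122°
θ_3 = φ − θ_1 − θ_2 = -66.0079° (wrapped to (-180°,180°])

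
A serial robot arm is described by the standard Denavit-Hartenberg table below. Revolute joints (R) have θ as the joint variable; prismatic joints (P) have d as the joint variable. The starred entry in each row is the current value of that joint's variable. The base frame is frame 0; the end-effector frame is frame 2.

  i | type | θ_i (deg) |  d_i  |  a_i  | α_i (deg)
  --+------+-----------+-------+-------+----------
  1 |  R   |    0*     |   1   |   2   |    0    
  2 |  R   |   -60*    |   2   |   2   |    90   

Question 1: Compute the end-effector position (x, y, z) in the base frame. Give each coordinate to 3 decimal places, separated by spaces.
after link 1: o_1 = (2.0000, 0.0000, 1.0000)
after link 2: o_2 = (3.0000, -1.7321, 3.0000)

3.000 -1.732 3.000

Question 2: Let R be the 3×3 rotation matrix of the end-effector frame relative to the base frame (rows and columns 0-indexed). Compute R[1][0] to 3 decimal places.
End-effector x-axis (col 0 of R) = (0.5000,-0.8660,0.0000)
R[1][0] = -0.8660

-0.866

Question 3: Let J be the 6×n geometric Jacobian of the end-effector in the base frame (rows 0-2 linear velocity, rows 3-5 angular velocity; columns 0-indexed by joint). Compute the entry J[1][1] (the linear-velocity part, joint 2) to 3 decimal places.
axis z_1 = (0.0000,0.0000,1.0000); lever o_n−o_1 = (1.0000,-1.7321,2.0000)
cross product → J_v[:, 1] = (1.7321,1.0000,-0.0000)
J_ω[:, 1] = z_1
entry J[1][1] = 1.0000

1.000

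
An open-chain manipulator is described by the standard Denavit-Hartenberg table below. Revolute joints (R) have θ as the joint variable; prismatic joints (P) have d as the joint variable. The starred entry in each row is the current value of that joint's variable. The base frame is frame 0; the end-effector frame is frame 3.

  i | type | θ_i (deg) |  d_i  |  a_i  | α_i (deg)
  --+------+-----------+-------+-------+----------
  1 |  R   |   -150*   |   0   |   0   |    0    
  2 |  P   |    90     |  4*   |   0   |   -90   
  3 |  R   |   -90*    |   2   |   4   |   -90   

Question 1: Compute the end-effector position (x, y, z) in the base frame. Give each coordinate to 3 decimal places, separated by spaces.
after link 1: o_1 = (0.0000, 0.0000, 0.0000)
after link 2: o_2 = (0.0000, 0.0000, 4.0000)
after link 3: o_3 = (1.7321, 1.0000, 8.0000)

1.732 1.000 8.000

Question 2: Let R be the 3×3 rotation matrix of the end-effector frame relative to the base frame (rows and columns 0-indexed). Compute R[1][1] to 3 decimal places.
-0.500

End-effector y-axis (col 1 of R) = (-0.8660,-0.5000,-0.0000)
R[1][1] = -0.5000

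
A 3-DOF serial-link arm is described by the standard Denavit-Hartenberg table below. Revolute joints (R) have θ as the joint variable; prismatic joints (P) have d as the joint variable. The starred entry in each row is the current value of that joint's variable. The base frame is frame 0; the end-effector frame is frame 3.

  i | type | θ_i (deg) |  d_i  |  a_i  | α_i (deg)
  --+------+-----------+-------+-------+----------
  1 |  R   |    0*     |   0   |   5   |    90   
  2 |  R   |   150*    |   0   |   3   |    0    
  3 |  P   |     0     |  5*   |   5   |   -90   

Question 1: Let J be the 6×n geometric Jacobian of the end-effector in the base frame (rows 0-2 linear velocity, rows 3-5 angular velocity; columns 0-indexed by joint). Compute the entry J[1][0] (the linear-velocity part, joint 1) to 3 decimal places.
axis z_0 = ẑ; lever o_n−o_0 = (-1.9282,-5.0000,4.0000)
cross product → J_v[:, 0] = (5.0000,-1.9282,0.0000)
J_ω[:, 0] = z_0
entry J[1][0] = -1.9282

-1.928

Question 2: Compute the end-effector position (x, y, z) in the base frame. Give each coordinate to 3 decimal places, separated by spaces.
after link 1: o_1 = (5.0000, 0.0000, 0.0000)
after link 2: o_2 = (2.4019, 0.0000, 1.5000)
after link 3: o_3 = (-1.9282, -5.0000, 4.0000)

-1.928 -5.000 4.000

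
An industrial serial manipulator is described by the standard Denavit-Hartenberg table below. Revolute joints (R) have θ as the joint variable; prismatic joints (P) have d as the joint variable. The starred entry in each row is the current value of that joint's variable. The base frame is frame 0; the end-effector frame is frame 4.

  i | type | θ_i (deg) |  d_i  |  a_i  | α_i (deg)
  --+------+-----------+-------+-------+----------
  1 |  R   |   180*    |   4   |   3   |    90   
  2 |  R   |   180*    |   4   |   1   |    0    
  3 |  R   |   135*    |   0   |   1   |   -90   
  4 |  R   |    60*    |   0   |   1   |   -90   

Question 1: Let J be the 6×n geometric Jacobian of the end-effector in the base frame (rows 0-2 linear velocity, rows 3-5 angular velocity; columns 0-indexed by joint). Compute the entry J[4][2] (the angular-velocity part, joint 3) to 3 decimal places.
1.000

axis z_2 = (0.0000,1.0000,0.0000); lever o_n−o_2 = (-1.0607,-0.8660,-1.0607)
cross product → J_v[:, 2] = (-1.0607,0.0000,1.0607)
J_ω[:, 2] = z_2
entry J[4][2] = 1.0000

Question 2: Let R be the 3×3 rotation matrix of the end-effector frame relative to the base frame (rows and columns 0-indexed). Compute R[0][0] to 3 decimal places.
-0.354

End-effector x-axis (col 0 of R) = (-0.3536,-0.8660,-0.3536)
R[0][0] = -0.3536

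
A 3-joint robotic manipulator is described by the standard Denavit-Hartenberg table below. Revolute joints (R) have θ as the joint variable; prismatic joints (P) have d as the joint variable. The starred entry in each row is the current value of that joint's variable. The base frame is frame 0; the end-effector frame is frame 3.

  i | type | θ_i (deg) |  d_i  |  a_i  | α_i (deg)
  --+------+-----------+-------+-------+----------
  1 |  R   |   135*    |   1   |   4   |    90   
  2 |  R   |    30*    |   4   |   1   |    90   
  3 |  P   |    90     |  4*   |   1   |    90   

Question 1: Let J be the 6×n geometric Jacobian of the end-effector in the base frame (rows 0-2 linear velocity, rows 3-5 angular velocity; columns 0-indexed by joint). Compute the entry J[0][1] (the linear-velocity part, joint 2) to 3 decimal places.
axis z_1 = (0.7071,0.7071,0.0000); lever o_n−o_1 = (1.5089,5.5621,-2.9641)
cross product → J_v[:, 1] = (-2.0959,2.0959,2.8660)
J_ω[:, 1] = z_1
entry J[0][1] = -2.0959

-2.096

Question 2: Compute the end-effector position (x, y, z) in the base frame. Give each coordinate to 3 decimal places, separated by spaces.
after link 1: o_1 = (-2.8284, 2.8284, 1.0000)
after link 2: o_2 = (-0.6124, 6.2692, 1.5000)
after link 3: o_3 = (-1.3195, 8.3905, -1.9641)

-1.319 8.391 -1.964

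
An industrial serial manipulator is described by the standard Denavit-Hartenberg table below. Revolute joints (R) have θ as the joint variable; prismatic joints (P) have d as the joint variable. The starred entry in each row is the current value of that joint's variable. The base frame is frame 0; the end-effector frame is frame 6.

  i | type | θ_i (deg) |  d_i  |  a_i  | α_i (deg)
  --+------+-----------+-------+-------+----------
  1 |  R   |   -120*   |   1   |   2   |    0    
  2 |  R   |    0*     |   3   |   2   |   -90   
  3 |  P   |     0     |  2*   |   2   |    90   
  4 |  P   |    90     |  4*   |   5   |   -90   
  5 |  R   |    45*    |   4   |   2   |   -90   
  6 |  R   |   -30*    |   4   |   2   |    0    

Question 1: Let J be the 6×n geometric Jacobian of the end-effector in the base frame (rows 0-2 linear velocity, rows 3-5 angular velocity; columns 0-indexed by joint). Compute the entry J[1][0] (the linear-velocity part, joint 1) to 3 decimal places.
5.398

axis z_0 = ẑ; lever o_n−o_0 = (5.3981,-4.2713,2.5326)
cross product → J_v[:, 0] = (4.2713,5.3981,-0.0000)
J_ω[:, 0] = z_0
entry J[1][0] = 5.3981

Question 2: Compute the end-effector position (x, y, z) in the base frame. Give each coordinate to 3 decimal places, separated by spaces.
5.398 -4.271 2.533

after link 1: o_1 = (-1.0000, -1.7321, 1.0000)
after link 2: o_2 = (-2.0000, -3.4641, 4.0000)
after link 3: o_3 = (-1.2679, -6.1962, 4.0000)
after link 4: o_4 = (3.0622, -8.6962, 8.0000)
after link 5: o_5 = (6.2869, -5.9392, 6.5858)
after link 6: o_6 = (5.3981, -4.2713, 2.5326)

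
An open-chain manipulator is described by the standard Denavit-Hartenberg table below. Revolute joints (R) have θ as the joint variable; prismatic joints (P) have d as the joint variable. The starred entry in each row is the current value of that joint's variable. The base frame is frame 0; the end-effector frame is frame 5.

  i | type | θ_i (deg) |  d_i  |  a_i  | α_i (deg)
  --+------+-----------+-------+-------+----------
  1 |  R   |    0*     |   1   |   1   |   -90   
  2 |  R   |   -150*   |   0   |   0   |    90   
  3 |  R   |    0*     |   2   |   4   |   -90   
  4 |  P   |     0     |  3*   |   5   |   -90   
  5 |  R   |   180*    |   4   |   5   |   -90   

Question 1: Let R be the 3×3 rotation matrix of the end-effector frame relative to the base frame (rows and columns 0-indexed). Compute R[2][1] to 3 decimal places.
End-effector y-axis (col 1 of R) = (-0.5000,0.0000,-0.8660)
R[2][1] = -0.8660

-0.866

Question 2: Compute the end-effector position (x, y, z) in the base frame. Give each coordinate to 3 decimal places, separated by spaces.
-1.464 3.000 4.732

after link 1: o_1 = (1.0000, 0.0000, 1.0000)
after link 2: o_2 = (1.0000, 0.0000, 1.0000)
after link 3: o_3 = (-3.4641, 0.0000, 1.2679)
after link 4: o_4 = (-7.7942, 3.0000, 3.7679)
after link 5: o_5 = (-1.4641, 3.0000, 4.7321)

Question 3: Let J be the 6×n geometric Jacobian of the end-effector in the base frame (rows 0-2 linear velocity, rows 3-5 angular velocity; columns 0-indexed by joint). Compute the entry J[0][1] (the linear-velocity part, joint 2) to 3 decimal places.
axis z_1 = (0.0000,1.0000,0.0000); lever o_n−o_1 = (-2.4641,3.0000,3.7321)
cross product → J_v[:, 1] = (3.7321,-0.0000,2.4641)
J_ω[:, 1] = z_1
entry J[0][1] = 3.7321

3.732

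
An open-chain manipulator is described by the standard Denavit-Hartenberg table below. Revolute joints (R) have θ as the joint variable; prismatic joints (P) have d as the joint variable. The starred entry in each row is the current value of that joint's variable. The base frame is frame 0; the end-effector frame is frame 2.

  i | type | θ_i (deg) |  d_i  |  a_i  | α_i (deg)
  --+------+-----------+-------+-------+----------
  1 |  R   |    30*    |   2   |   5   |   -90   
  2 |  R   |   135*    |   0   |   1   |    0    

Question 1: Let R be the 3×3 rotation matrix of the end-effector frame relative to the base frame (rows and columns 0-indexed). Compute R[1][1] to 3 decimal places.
End-effector y-axis (col 1 of R) = (-0.6124,-0.3536,0.7071)
R[1][1] = -0.3536

-0.354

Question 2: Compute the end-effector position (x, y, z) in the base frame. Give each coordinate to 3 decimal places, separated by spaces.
3.718 2.146 1.293

after link 1: o_1 = (4.3301, 2.5000, 2.0000)
after link 2: o_2 = (3.7178, 2.1464, 1.2929)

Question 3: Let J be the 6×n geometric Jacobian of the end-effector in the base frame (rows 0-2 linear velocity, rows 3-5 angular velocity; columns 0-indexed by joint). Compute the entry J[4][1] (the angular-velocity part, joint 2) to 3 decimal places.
0.866

axis z_1 = (-0.5000,0.8660,0.0000); lever o_n−o_1 = (-0.6124,-0.3536,-0.7071)
cross product → J_v[:, 1] = (-0.6124,-0.3536,0.7071)
J_ω[:, 1] = z_1
entry J[4][1] = 0.8660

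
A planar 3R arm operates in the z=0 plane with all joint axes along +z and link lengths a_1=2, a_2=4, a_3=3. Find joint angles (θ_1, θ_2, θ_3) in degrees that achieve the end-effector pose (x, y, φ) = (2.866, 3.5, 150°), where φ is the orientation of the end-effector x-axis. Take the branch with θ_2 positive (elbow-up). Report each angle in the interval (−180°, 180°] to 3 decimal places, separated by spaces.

wrist centre = target − a_3·(cos φ, sin φ) = (5.4641, 2.0000)
cos θ_2 = (33.8561−2²−4²)/(2·2·4) = 0.8660; θ_2 = 30.0020° (elbow-up)
β = atan2(2.0000,5.4641) = 20.1040°; ψ = atan2(2.0001,5.4640) = 20.1053°
θ_1 = β − ψ = -0.0013°
θ_3 = φ − θ_1 − θ_2 = 119.9993° (wrapped to (-180°,180°])

-0.001 30.002 119.999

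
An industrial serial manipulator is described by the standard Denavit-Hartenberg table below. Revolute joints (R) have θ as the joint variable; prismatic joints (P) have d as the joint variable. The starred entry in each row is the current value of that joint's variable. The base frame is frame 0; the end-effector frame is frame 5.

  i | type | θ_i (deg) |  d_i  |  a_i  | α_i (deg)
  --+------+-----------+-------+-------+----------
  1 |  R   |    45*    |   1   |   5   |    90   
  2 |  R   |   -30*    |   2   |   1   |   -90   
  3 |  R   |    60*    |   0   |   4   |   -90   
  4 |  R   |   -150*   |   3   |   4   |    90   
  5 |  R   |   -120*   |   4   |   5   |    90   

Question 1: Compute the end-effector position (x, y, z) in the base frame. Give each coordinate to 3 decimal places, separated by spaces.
5.564 2.653 -2.602

after link 1: o_1 = (3.5355, 3.5355, 1.0000)
after link 2: o_2 = (5.5621, 2.7337, 0.5000)
after link 3: o_3 = (4.3374, 6.4079, -0.5000)
after link 4: o_4 = (3.4535, 3.4027, 3.3971)
after link 5: o_5 = (5.5636, 2.6531, -2.6017)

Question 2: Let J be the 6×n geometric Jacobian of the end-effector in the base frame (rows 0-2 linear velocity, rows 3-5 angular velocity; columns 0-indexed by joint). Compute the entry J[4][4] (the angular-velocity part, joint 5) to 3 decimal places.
axis z_4 = (-0.1531,-0.7655,-0.6250); lever o_n−o_4 = (2.1101,-0.7496,-5.9988)
cross product → J_v[:, 4] = (4.1234,-2.2372,1.7300)
J_ω[:, 4] = z_4
entry J[4][4] = -0.7655

-0.765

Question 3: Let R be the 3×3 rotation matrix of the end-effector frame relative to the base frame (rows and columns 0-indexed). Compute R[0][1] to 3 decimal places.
-0.153

End-effector y-axis (col 1 of R) = (-0.1531,-0.7655,-0.6250)
R[0][1] = -0.1531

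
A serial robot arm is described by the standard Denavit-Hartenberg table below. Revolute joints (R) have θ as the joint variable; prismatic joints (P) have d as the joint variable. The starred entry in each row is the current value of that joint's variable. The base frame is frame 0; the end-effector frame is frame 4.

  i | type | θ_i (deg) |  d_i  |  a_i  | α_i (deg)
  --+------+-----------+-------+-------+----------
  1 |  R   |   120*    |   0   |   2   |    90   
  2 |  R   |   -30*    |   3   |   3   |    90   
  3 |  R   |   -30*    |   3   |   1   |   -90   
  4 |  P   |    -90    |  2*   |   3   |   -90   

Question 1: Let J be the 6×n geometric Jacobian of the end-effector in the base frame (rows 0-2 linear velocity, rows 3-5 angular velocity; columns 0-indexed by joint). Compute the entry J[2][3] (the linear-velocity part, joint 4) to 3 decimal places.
prismatic axis z_3 = (0.5335,0.8080,-0.2500)
J_v[:, 3] = z_3; J_ω[:, 3] = (0,0,0)
entry J[2][3] = -0.2500

-0.250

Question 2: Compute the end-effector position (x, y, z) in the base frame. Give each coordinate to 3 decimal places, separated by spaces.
after link 1: o_1 = (-1.0000, 1.7321, 0.0000)
after link 2: o_2 = (0.2990, 5.4821, -1.5000)
after link 3: o_3 = (0.2410, 4.5825, -4.5311)
after link 4: o_4 = (2.0580, 4.8995, -7.6292)

2.058 4.900 -7.629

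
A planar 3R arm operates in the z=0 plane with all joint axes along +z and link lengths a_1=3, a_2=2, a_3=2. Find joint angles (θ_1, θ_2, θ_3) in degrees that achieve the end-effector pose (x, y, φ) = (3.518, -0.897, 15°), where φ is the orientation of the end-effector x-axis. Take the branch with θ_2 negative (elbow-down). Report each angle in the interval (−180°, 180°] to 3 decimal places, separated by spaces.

wrist centre = target − a_3·(cos φ, sin φ) = (1.5861, -1.4146)
cos θ_2 = (4.5171−3²−2²)/(2·3·2) = -0.7069; θ_2 = -134.9841° (elbow-down)
β = atan2(-1.4146,1.5861) = -41.7288°; ψ = atan2(-1.4146,1.5862) = -41.7276°
θ_1 = β − ψ = -0.0012°
θ_3 = φ − θ_1 − θ_2 = 149.9853° (wrapped to (-180°,180°])

-0.001 -134.984 149.985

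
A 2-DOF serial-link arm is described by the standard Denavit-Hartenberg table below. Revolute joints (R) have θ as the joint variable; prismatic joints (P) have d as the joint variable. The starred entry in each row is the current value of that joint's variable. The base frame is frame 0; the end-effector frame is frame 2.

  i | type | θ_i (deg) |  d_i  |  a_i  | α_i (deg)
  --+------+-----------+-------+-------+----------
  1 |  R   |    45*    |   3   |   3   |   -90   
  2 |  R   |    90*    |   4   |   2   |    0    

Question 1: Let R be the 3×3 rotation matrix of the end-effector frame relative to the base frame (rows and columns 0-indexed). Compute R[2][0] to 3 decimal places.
-1.000

End-effector x-axis (col 0 of R) = (0.0000,0.0000,-1.0000)
R[2][0] = -1.0000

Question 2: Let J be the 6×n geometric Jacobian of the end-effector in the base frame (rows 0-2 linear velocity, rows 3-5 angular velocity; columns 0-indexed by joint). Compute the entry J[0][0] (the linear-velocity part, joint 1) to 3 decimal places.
axis z_0 = ẑ; lever o_n−o_0 = (-0.7071,4.9497,1.0000)
cross product → J_v[:, 0] = (-4.9497,-0.7071,0.0000)
J_ω[:, 0] = z_0
entry J[0][0] = -4.9497

-4.950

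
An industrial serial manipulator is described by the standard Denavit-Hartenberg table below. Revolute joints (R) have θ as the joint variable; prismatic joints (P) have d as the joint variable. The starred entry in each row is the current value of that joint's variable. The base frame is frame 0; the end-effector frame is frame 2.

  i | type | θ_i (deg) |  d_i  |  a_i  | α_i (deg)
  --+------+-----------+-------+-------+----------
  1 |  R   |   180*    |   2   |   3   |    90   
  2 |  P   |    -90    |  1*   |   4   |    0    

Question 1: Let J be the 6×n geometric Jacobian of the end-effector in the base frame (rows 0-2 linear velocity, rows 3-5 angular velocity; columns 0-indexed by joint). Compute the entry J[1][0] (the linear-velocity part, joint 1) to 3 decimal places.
-3.000

axis z_0 = ẑ; lever o_n−o_0 = (-3.0000,1.0000,-2.0000)
cross product → J_v[:, 0] = (-1.0000,-3.0000,0.0000)
J_ω[:, 0] = z_0
entry J[1][0] = -3.0000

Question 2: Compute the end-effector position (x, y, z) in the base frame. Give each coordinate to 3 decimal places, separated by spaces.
-3.000 1.000 -2.000

after link 1: o_1 = (-3.0000, 0.0000, 2.0000)
after link 2: o_2 = (-3.0000, 1.0000, -2.0000)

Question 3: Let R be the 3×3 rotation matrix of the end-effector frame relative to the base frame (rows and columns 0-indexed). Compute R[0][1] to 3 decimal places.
-1.000

End-effector y-axis (col 1 of R) = (-1.0000,0.0000,0.0000)
R[0][1] = -1.0000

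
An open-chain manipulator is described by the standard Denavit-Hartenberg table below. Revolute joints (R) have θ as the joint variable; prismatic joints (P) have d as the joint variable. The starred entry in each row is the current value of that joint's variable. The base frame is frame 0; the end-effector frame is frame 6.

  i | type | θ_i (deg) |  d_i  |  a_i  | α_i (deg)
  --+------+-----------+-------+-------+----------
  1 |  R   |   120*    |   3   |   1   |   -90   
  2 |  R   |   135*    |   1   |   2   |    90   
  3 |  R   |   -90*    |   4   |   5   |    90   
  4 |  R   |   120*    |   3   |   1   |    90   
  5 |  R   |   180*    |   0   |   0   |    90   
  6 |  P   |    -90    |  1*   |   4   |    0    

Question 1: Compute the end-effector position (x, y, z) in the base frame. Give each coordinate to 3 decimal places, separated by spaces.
-2.189 3.864 2.388

after link 1: o_1 = (-0.5000, 0.8660, 3.0000)
after link 2: o_2 = (-0.6589, -0.8587, 1.5858)
after link 3: o_3 = (2.2570, 4.0908, -1.2426)
after link 4: o_4 = (0.4571, 6.2082, 0.2663)
after link 5: o_5 = (0.4571, 6.2082, 0.2663)
after link 6: o_6 = (-2.1893, 3.8638, 2.3876)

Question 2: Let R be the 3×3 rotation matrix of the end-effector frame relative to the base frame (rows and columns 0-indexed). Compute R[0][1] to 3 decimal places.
End-effector y-axis (col 1 of R) = (0.7392,-0.2803,0.6124)
R[0][1] = 0.7392

0.739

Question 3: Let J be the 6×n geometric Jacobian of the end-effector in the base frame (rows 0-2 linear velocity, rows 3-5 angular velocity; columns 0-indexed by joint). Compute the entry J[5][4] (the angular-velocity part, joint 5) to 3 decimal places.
-0.354

axis z_4 = (0.5732,0.7392,-0.3536); lever o_n−o_4 = (-2.6464,-2.3444,2.1213)
cross product → J_v[:, 4] = (0.7392,-0.2803,0.6124)
J_ω[:, 4] = z_4
entry J[5][4] = -0.3536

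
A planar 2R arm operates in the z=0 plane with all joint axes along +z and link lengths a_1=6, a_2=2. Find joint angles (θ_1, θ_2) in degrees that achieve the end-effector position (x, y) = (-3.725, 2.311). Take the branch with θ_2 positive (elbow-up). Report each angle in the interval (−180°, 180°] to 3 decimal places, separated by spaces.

cos θ_2 = (19.2163−6²−2²)/(2·6·2) = -0.8660; θ_2 = 149.9954° (elbow-up)
β = atan2(2.3110,-3.7250) = 148.1844°; ψ = atan2(1.0001,4.2680) = 13.1883°
θ_1 = β − ψ = 134.9961°

134.996 149.995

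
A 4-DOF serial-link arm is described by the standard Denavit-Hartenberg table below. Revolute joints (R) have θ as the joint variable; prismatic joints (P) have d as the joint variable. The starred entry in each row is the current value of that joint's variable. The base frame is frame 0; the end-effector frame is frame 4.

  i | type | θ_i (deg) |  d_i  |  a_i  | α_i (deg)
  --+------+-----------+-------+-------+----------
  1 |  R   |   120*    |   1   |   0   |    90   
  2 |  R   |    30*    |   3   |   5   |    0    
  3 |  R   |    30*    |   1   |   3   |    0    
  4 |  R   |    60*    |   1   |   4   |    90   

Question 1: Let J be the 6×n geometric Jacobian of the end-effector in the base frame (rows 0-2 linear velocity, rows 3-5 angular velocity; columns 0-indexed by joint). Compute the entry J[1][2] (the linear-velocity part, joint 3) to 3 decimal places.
-5.250

axis z_2 = (0.8660,0.5000,0.0000); lever o_n−o_2 = (1.9821,0.5670,6.0622)
cross product → J_v[:, 2] = (3.0311,-5.2500,-0.5000)
J_ω[:, 2] = z_2
entry J[1][2] = -5.2500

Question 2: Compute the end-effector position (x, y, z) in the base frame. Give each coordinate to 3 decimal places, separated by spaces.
after link 1: o_1 = (0.0000, 0.0000, 1.0000)
after link 2: o_2 = (0.4330, 5.2500, 3.5000)
after link 3: o_3 = (0.5490, 7.0490, 6.0981)
after link 4: o_4 = (2.4151, 5.8170, 9.5622)

2.415 5.817 9.562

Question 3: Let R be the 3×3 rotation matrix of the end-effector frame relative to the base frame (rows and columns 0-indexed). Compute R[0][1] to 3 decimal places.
0.866

End-effector y-axis (col 1 of R) = (0.8660,0.5000,0.0000)
R[0][1] = 0.8660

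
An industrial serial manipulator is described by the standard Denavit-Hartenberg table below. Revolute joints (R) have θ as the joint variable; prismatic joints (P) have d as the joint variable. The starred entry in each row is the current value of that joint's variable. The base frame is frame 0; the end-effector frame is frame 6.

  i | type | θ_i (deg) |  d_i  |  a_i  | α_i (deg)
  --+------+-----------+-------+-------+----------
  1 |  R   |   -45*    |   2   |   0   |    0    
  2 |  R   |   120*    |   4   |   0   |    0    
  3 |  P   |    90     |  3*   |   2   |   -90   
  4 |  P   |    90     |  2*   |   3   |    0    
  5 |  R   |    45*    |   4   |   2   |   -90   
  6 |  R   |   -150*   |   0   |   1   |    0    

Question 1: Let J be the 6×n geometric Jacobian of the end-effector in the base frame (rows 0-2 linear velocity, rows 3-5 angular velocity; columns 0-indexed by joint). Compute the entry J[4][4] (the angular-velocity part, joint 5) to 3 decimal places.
-0.966

axis z_4 = (-0.2588,-0.9659,0.0000); lever o_n−o_4 = (-0.3902,-4.5542,-0.8018)
cross product → J_v[:, 4] = (0.7745,-0.2075,0.8018)
J_ω[:, 4] = z_4
entry J[4][4] = -0.9659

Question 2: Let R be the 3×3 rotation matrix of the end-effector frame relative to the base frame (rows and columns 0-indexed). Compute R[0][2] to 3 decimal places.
0.683

End-effector z-axis (col 2 of R) = (0.6830,-0.1830,0.7071)
R[0][2] = 0.6830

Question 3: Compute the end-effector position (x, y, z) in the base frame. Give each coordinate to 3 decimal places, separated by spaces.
-2.840 -5.968 5.198

after link 1: o_1 = (0.0000, 0.0000, 2.0000)
after link 2: o_2 = (0.0000, 0.0000, 6.0000)
after link 3: o_3 = (-1.9319, 0.5176, 9.0000)
after link 4: o_4 = (-2.4495, -1.4142, 6.0000)
after link 5: o_5 = (-2.1187, -5.6439, 4.5858)
after link 6: o_6 = (-2.8397, -5.9684, 5.1982)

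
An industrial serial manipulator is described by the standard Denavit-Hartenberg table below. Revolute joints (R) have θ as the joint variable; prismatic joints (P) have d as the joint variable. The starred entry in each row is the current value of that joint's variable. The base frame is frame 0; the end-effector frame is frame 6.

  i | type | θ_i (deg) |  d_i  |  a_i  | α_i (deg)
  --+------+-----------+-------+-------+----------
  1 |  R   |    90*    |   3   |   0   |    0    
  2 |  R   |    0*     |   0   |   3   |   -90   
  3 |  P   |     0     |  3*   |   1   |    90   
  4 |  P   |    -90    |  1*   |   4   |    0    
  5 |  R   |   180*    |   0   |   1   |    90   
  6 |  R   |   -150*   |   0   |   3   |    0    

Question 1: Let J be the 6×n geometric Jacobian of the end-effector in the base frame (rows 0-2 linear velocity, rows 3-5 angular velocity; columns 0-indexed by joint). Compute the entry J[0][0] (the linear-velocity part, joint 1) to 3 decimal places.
-4.000

axis z_0 = ẑ; lever o_n−o_0 = (2.5981,4.0000,2.5000)
cross product → J_v[:, 0] = (-4.0000,2.5981,0.0000)
J_ω[:, 0] = z_0
entry J[0][0] = -4.0000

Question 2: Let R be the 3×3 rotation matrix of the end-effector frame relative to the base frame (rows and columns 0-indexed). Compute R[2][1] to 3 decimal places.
-0.866

End-effector y-axis (col 1 of R) = (-0.5000,0.0000,-0.8660)
R[2][1] = -0.8660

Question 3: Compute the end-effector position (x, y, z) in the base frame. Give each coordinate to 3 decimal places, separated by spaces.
after link 1: o_1 = (0.0000, 0.0000, 3.0000)
after link 2: o_2 = (0.0000, 3.0000, 3.0000)
after link 3: o_3 = (-3.0000, 4.0000, 3.0000)
after link 4: o_4 = (1.0000, 4.0000, 4.0000)
after link 5: o_5 = (0.0000, 4.0000, 4.0000)
after link 6: o_6 = (2.5981, 4.0000, 2.5000)

2.598 4.000 2.500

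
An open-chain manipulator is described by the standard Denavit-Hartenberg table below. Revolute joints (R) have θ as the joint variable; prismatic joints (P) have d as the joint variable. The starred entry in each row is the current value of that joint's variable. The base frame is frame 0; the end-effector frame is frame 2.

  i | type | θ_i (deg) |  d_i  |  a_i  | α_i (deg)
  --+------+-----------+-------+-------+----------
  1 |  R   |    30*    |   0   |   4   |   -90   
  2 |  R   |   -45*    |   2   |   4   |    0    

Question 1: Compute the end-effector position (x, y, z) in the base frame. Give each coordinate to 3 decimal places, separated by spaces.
after link 1: o_1 = (3.4641, 2.0000, 0.0000)
after link 2: o_2 = (4.9136, 5.1463, 2.8284)

4.914 5.146 2.828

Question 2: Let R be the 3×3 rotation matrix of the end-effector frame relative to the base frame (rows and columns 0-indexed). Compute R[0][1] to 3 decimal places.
End-effector y-axis (col 1 of R) = (0.6124,0.3536,-0.7071)
R[0][1] = 0.6124

0.612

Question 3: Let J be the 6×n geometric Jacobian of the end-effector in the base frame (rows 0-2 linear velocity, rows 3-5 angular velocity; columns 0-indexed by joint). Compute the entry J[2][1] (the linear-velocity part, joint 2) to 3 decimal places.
axis z_1 = (-0.5000,0.8660,0.0000); lever o_n−o_1 = (1.4495,3.1463,2.8284)
cross product → J_v[:, 1] = (2.4495,1.4142,-2.8284)
J_ω[:, 1] = z_1
entry J[2][1] = -2.8284

-2.828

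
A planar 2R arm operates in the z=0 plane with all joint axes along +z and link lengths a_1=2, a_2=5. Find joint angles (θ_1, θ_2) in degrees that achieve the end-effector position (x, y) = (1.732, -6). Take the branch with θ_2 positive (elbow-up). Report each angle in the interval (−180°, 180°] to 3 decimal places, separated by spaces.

cos θ_2 = (38.9998−2²−5²)/(2·2·5) = 0.5000; θ_2 = 60.0006° (elbow-up)
β = atan2(-6.0000,1.7320) = -73.8983°; ψ = atan2(4.3302,4.5000) = 43.8983°
θ_1 = β − ψ = -117.7967°

-117.797 60.001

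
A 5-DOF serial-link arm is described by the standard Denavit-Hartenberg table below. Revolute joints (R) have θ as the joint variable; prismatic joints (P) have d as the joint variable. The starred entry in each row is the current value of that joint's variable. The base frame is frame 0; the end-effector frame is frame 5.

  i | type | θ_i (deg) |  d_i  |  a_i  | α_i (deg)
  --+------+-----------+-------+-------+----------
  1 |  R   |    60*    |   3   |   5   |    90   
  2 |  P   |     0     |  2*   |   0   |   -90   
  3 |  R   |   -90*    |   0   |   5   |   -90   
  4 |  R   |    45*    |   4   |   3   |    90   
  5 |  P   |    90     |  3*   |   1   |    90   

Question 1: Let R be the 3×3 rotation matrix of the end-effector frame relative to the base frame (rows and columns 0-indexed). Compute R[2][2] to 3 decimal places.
-0.707

End-effector z-axis (col 2 of R) = (0.6124,-0.3536,-0.7071)
R[2][2] = -0.7071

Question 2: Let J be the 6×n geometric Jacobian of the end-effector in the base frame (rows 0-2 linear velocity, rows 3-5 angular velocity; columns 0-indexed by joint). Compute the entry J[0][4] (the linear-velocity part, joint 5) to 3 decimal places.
prismatic axis z_4 = (0.6124,-0.3536,0.7071)
J_v[:, 4] = z_4; J_ω[:, 4] = (0,0,0)
entry J[0][4] = 0.6124

0.612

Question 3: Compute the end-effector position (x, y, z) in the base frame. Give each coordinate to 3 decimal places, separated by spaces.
after link 1: o_1 = (2.5000, 4.3301, 3.0000)
after link 2: o_2 = (4.2321, 3.3301, 3.0000)
after link 3: o_3 = (8.5622, 0.8301, 3.0000)
after link 4: o_4 = (12.3993, 3.2336, 0.8787)
after link 5: o_5 = (14.7364, 3.0389, 3.0000)

14.736 3.039 3.000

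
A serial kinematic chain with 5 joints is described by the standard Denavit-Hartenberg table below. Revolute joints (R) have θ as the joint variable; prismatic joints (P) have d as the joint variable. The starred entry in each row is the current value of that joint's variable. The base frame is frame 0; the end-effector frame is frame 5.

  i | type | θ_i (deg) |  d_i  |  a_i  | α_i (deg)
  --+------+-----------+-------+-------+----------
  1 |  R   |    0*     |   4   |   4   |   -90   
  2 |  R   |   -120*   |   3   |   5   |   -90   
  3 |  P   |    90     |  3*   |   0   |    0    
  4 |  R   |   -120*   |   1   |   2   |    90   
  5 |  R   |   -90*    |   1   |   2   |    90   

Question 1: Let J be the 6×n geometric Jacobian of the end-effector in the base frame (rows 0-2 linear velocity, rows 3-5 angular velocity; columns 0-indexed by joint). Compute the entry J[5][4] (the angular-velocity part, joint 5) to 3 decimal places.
axis z_4 = (0.2500,0.8660,-0.4330); lever o_n−o_4 = (-1.4821,0.8660,-1.4330)
cross product → J_v[:, 4] = (-0.8660,1.0000,1.5000)
J_ω[:, 4] = z_4
entry J[5][4] = -0.4330

-0.433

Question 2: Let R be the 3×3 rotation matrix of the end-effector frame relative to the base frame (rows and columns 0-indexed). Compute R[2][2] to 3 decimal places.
-0.750

End-effector z-axis (col 2 of R) = (0.4330,-0.5000,-0.7500)
R[2][2] = -0.7500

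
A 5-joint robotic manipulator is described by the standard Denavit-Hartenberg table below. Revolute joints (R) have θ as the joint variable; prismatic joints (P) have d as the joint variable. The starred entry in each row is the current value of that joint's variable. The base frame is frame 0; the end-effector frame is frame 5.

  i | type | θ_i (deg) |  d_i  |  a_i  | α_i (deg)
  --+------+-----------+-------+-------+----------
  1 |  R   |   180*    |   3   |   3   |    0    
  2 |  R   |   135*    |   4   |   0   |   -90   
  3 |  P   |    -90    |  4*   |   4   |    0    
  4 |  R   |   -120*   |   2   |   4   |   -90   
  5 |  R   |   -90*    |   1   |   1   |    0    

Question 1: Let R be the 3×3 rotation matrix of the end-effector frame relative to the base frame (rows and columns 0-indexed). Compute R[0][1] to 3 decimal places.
-0.612

End-effector y-axis (col 1 of R) = (-0.6124,0.6124,-0.5000)
R[0][1] = -0.6124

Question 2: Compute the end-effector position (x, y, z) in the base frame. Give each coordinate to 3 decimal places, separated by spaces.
-0.853 7.753 9.866

after link 1: o_1 = (-3.0000, 0.0000, 3.0000)
after link 2: o_2 = (-3.0000, 0.0000, 7.0000)
after link 3: o_3 = (-0.1716, 2.8284, 11.0000)
after link 4: o_4 = (-1.2068, 6.6921, 9.0000)
after link 5: o_5 = (-0.8533, 7.7528, 9.8660)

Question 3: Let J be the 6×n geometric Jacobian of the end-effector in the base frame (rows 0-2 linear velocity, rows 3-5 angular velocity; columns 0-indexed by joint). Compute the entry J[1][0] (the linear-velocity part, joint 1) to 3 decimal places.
axis z_0 = ẑ; lever o_n−o_0 = (-0.8533,7.7528,9.8660)
cross product → J_v[:, 0] = (-7.7528,-0.8533,0.0000)
J_ω[:, 0] = z_0
entry J[1][0] = -0.8533

-0.853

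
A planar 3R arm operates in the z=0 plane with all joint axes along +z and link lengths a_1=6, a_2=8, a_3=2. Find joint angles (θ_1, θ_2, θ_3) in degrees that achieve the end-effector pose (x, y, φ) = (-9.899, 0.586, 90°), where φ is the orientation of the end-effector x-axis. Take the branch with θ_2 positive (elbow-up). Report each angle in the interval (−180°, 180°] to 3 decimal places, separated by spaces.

134.995 90.006 -135.001

wrist centre = target − a_3·(cos φ, sin φ) = (-9.8990, -1.4140)
cos θ_2 = (99.9896−6²−8²)/(2·6·8) = -0.0001; θ_2 = 90.0062° (elbow-up)
β = atan2(-1.4140,-9.8990) = -171.8707°; ψ = atan2(8.0000,5.9991) = 53.1341°
θ_1 = β − ψ = -225.0048°
θ_3 = φ − θ_1 − θ_2 = -135.0014° (wrapped to (-180°,180°])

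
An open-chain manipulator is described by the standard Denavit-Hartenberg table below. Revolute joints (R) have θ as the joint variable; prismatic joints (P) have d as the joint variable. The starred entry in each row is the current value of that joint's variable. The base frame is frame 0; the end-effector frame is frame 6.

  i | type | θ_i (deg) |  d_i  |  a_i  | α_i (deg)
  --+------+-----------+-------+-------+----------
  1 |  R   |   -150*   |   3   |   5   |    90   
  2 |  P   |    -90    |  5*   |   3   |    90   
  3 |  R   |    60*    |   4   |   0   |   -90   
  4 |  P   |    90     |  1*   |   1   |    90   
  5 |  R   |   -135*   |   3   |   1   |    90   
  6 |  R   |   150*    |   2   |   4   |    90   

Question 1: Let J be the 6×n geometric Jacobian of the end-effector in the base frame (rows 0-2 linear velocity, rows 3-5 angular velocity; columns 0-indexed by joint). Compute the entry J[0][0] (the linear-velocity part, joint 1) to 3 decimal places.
-8.716

axis z_0 = ẑ; lever o_n−o_0 = (-7.7205,8.7159,1.0997)
cross product → J_v[:, 0] = (-8.7159,-7.7205,0.0000)
J_ω[:, 0] = z_0
entry J[0][0] = -8.7159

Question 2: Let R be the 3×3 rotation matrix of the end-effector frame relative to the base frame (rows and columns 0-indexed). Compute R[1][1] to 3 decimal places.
End-effector y-axis (col 1 of R) = (0.4356,0.6597,0.6124)
R[1][1] = 0.6597

0.660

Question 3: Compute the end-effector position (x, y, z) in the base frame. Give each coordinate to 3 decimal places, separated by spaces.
-7.720 8.716 1.100

after link 1: o_1 = (-4.3301, -2.5000, 3.0000)
after link 2: o_2 = (-6.8301, 1.8301, 0.0000)
after link 3: o_3 = (-3.3660, 3.8301, 0.0000)
after link 4: o_4 = (-4.4821, 3.7631, 0.8660)
after link 5: o_5 = (-4.9919, 6.0605, -1.2463)
after link 6: o_6 = (-7.7205, 8.7159, 1.0997)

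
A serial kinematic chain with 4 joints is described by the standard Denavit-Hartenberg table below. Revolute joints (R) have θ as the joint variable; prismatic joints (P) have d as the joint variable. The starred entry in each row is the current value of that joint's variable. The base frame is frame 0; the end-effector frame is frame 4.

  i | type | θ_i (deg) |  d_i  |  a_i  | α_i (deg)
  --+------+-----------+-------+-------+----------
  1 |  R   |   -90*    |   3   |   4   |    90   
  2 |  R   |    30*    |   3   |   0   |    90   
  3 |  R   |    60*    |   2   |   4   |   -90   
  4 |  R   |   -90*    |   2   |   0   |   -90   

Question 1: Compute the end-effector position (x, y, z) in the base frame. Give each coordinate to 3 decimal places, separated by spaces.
after link 1: o_1 = (0.0000, -4.0000, 3.0000)
after link 2: o_2 = (-3.0000, -4.0000, 3.0000)
after link 3: o_3 = (-6.4641, -6.7321, 2.2679)
after link 4: o_4 = (-7.4641, -5.2321, 1.4019)

-7.464 -5.232 1.402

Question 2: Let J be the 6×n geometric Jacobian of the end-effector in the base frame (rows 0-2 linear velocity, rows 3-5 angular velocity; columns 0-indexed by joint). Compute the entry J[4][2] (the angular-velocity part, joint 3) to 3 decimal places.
axis z_2 = (-0.0000,-0.5000,-0.8660); lever o_n−o_2 = (-4.4641,-1.2321,-1.5981)
cross product → J_v[:, 2] = (-0.2679,3.8660,-2.2321)
J_ω[:, 2] = z_2
entry J[4][2] = -0.5000

-0.500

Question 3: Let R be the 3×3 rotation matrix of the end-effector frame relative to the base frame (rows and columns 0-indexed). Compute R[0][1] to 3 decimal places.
End-effector y-axis (col 1 of R) = (0.5000,-0.7500,0.4330)
R[0][1] = 0.5000

0.500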